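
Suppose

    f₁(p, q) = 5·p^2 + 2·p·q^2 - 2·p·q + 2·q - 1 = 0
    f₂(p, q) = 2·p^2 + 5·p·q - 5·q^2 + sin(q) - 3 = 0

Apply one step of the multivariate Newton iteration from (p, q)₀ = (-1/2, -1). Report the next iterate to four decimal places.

(-0.4650, -0.2430)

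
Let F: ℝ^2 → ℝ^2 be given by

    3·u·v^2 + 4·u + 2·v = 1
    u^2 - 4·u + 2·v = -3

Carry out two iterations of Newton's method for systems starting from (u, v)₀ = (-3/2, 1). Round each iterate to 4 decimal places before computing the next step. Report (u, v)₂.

At (-3/2, 1): F = (-9.5000, 13.2500).
Jacobian J = [[3·v^2 + 4, 6·u·v + 2], [2·u - 4, 2]].
At the point, J = [[7.0000, -7.0000], [-7.0000, 2.0000]] (det J = -35.0000).
Solving J·Δ = −F gives Δ = (2.1071, 0.7500).
Then the next iterate is (u, v)₁ = (0.6071, 1.7500).
Round to (0.6071, 1.7500) and repeat: F = (10.506131, 4.440170), J = [[13.1875, 8.374550], [-2.7858, 2.0000]].
Δ = (0.3254, -1.7669), so (u, v)₂ = (0.9325, -0.0169).

(0.9325, -0.0169)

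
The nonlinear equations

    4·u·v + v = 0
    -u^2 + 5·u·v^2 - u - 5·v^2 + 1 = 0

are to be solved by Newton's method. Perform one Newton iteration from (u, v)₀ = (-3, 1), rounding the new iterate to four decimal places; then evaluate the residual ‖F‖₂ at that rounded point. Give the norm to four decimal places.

5.1570

At (-3, 1): F = (-11.0000, -25.0000).
Jacobian J = [[4·v, 4·u + 1], [-2·u + 5·v^2 - 1, 10·u·v - 10·v]].
At the point, J = [[4.0000, -11.0000], [10.0000, -40.0000]] (det J = -50.0000).
Solving J·Δ = −F gives Δ = (3.3000, 0.2000).
Then the next iterate is (u, v)₁ = (0.3000, 1.2000).
Re-evaluating at (0.3000, 1.2000): F = (2.6400, -4.4300), so ‖F‖₂ = 5.1570.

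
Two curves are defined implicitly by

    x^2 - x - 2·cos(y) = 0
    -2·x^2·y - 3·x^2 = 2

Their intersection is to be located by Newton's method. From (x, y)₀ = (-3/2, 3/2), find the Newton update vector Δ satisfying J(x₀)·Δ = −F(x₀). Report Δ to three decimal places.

At (-3/2, 3/2): F = (3.60853, -15.500).
Jacobian J = [[2·x - 1, 2·sin(y)], [-4·x·y - 6·x, -2·x^2]].
At the point, J = [[-4.000, 1.99499], [18.000, -4.500]] (det J = -17.90982).
Solving J·Δ = −F gives Δ = (0.820, -0.165).

(0.820, -0.165)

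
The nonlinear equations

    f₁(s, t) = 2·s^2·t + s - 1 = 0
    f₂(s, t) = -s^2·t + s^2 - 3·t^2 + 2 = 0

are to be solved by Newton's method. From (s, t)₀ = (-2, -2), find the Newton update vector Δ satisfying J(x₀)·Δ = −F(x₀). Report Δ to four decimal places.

(0.7241, 0.8362)

At (-2, -2): F = (-19.0000, 2.0000).
Jacobian J = [[4·s·t + 1, 2·s^2], [-2·s·t + 2·s, -s^2 - 6·t]].
At the point, J = [[17.0000, 8.0000], [-12.0000, 8.0000]] (det J = 232.0000).
Solving J·Δ = −F gives Δ = (0.7241, 0.8362).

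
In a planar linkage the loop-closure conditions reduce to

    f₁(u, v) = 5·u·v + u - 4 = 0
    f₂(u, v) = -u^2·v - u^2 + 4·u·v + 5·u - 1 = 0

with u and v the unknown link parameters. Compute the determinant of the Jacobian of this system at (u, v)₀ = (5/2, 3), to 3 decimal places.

97.500

J = [[5·v + 1, 5·u], [-2·u·v - 2·u + 4·v + 5, -u^2 + 4·u]].
At the point, J = [[16.000, 12.500], [-3.000, 3.750]].
det J = 97.500.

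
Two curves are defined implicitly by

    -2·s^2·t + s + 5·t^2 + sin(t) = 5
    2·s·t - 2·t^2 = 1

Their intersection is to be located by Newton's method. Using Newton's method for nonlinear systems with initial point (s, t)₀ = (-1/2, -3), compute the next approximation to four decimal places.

At (-1/2, -3): F = (40.858880, -16.0000).
Jacobian J = [[-4·s·t + 1, -2·s^2 + 10·t + cos(t)], [2·t, 2·s - 4·t]].
At the point, J = [[-5.0000, -31.489992], [-6.0000, 11.0000]] (det J = -243.939955).
Solving J·Δ = −F gives Δ = (-0.2230, 1.3329).
Then the next iterate is (s, t)₁ = (-0.7230, -1.6671).

(-0.7230, -1.6671)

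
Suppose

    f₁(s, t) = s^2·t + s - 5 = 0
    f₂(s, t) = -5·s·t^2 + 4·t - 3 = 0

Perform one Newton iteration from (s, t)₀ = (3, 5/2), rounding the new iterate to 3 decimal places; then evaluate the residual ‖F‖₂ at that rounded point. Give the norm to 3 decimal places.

26.236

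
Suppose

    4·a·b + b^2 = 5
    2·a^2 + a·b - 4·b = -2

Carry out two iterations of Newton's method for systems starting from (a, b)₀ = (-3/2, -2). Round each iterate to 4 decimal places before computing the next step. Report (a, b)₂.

At (-3/2, -2): F = (11.0000, 17.5000).
Jacobian J = [[4·b, 4·a + 2·b], [4·a + b, a - 4]].
At the point, J = [[-8.0000, -10.0000], [-8.0000, -5.5000]] (det J = -36.0000).
Solving J·Δ = −F gives Δ = (3.1806, -1.4444).
Then the next iterate is (a, b)₁ = (1.6806, -3.4444).
Round to (1.6806, -3.4444) and repeat: F = (-16.290743, 15.637774), J = [[-13.7776, -0.1664], [3.2780, -2.3194]].
Δ = (-1.2426, 4.9860), so (a, b)₂ = (0.4380, 1.5416).

(0.4380, 1.5416)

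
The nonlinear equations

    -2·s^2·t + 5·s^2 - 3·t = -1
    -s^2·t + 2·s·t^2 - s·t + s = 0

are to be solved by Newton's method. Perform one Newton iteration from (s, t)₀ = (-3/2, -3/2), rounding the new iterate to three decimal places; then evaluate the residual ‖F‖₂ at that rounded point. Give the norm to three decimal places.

At (-3/2, -3/2): F = (23.500, -7.125).
Jacobian J = [[-4·s·t + 10·s, -2·s^2 - 3], [-2·s·t + 2·t^2 - t + 1, -s^2 + 4·s·t - s]].
At the point, J = [[-24.000, -7.500], [2.500, 8.250]] (det J = -179.250).
Solving J·Δ = −F gives Δ = (0.783, 0.626).
Then the next iterate is (s, t)₁ = (-0.717, -0.874).
Re-evaluating at (-0.717, -0.874): F = (7.09107, -1.98974), so ‖F‖₂ = 7.365.

7.365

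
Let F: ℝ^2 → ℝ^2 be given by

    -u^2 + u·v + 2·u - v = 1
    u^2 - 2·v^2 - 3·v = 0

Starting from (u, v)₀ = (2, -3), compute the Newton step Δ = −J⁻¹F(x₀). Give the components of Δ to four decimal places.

(-0.6327, 0.8367)

At (2, -3): F = (-4.0000, -5.0000).
Jacobian J = [[-2·u + v + 2, u - 1], [2·u, -4·v - 3]].
At the point, J = [[-5.0000, 1.0000], [4.0000, 9.0000]] (det J = -49.0000).
Solving J·Δ = −F gives Δ = (-0.6327, 0.8367).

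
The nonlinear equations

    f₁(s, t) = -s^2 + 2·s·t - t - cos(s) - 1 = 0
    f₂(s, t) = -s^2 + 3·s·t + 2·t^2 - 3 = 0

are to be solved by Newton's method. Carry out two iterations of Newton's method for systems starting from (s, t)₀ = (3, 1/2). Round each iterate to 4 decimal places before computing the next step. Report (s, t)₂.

(-0.3033, 0.4463)

At (3, 1/2): F = (-6.510008, -7.0000).
Jacobian J = [[-2·s + 2·t + sin(s), 2·s - 1], [-2·s + 3·t, 3·s + 4·t]].
At the point, J = [[-4.858880, 5.0000], [-4.5000, 11.0000]] (det J = -30.947680).
Solving J·Δ = −F gives Δ = (-1.1830, 0.1524).
Then the next iterate is (s, t)₁ = (1.8170, 0.6524).
Round to (1.8170, 0.6524) and repeat: F = (-2.339344, -1.894005), J = [[-1.359355, 2.6340], [-1.6768, 8.0606]].
Δ = (-2.1203, -0.2061), so (s, t)₂ = (-0.3033, 0.4463).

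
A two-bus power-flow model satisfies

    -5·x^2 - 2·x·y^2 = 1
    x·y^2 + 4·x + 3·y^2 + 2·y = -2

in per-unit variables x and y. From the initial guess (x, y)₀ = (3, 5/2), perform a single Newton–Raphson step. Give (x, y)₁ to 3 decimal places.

(2.072, 1.032)

At (3, 5/2): F = (-83.500, 56.500).
Jacobian J = [[-10·x - 2·y^2, -4·x·y], [y^2 + 4, 2·x·y + 6·y + 2]].
At the point, J = [[-42.500, -30.000], [10.250, 32.000]] (det J = -1052.500).
Solving J·Δ = −F gives Δ = (-0.928, -1.468).
Then the next iterate is (x, y)₁ = (2.072, 1.032).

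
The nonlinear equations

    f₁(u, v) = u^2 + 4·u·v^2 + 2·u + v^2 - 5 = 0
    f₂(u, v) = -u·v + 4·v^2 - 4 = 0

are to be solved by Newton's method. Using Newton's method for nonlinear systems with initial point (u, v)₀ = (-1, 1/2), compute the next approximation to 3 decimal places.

(10.786, 2.179)

At (-1, 1/2): F = (-6.750, -2.500).
Jacobian J = [[2·u + 4·v^2 + 2, 8·u·v + 2·v], [-v, -u + 8·v]].
At the point, J = [[1.000, -3.000], [-0.500, 5.000]] (det J = 3.500).
Solving J·Δ = −F gives Δ = (11.786, 1.679).
Then the next iterate is (u, v)₁ = (10.786, 2.179).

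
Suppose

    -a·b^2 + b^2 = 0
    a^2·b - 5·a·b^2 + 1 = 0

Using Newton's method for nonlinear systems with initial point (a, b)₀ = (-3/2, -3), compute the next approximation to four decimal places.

At (-3/2, -3): F = (22.5000, 61.7500).
Jacobian J = [[-b^2, -2·a·b + 2·b], [2·a·b - 5·b^2, a^2 - 10·a·b]].
At the point, J = [[-9.0000, -15.0000], [-36.0000, -42.7500]] (det J = -155.2500).
Solving J·Δ = −F gives Δ = (-0.2295, 1.6377).
Then the next iterate is (a, b)₁ = (-1.7295, -1.3623).

(-1.7295, -1.3623)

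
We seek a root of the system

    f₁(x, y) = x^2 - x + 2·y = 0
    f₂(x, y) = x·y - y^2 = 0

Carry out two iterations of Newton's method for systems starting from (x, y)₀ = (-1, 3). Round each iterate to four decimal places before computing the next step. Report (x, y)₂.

(-0.0583, 0.6791)

At (-1, 3): F = (8.0000, -12.0000).
Jacobian J = [[2·x - 1, 2], [y, x - 2·y]].
At the point, J = [[-3.0000, 2.0000], [3.0000, -7.0000]] (det J = 15.0000).
Solving J·Δ = −F gives Δ = (2.1333, -0.8000).
Then the next iterate is (x, y)₁ = (1.1333, 2.2000).
Round to (1.1333, 2.2000) and repeat: F = (4.551069, -2.346740), J = [[1.2666, 2.0000], [2.2000, -3.2667]].
Δ = (-1.1916, -1.5209), so (x, y)₂ = (-0.0583, 0.6791).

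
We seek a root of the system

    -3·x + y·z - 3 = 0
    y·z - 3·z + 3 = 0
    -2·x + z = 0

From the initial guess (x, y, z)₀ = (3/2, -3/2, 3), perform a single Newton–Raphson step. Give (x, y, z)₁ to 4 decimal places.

At (3/2, -3/2, 3): F = (-12.0000, -10.5000, 0.0000).
Jacobian J = [[-3, z, y], [0, z, y - 3], [-2, 0, 1]].
At the point, J = [[-3.0000, 3.0000, -1.5000], [0.0000, 3.0000, -4.5000], [-2.0000, 0.0000, 1.0000]] (det J = 9.0000).
Solving J·Δ = −F gives Δ = (0.5000, 5.0000, 1.0000).
Then the next iterate is (x, y, z)₁ = (2.0000, 3.5000, 4.0000).

(2.0000, 3.5000, 4.0000)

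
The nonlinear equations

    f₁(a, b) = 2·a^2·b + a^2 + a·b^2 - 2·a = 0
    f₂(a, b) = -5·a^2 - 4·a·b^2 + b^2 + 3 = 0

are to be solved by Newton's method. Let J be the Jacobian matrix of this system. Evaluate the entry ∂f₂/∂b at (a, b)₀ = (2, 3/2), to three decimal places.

-21.000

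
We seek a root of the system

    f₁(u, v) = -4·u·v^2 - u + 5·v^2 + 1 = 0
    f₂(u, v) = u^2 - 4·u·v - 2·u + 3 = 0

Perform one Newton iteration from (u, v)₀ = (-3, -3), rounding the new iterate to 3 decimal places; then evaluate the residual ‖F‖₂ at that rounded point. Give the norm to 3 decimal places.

At (-3, -3): F = (157.000, -18.000).
Jacobian J = [[-4·v^2 - 1, -8·u·v + 10·v], [2·u - 4·v - 2, -4·u]].
At the point, J = [[-37.000, -102.000], [4.000, 12.000]] (det J = -36.000).
Solving J·Δ = −F gives Δ = (1.333, 1.056).
Then the next iterate is (u, v)₁ = (-1.667, -1.944).
Re-evaluating at (-1.667, -1.944): F = (46.76196, -3.84970), so ‖F‖₂ = 46.920.

46.920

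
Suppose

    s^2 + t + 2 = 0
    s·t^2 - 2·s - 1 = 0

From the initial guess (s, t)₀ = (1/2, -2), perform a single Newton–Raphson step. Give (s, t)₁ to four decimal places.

(0.3750, -2.1250)

At (1/2, -2): F = (0.2500, 0.0000).
Jacobian J = [[2·s, 1], [t^2 - 2, 2·s·t]].
At the point, J = [[1.0000, 1.0000], [2.0000, -2.0000]] (det J = -4.0000).
Solving J·Δ = −F gives Δ = (-0.1250, -0.1250).
Then the next iterate is (s, t)₁ = (0.3750, -2.1250).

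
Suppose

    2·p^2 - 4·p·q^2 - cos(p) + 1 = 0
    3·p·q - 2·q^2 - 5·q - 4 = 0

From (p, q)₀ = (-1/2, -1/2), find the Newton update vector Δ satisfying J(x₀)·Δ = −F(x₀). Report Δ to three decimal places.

(0.597, -0.477)

At (-1/2, -1/2): F = (1.12242, -1.250).
Jacobian J = [[4·p - 4·q^2 + sin(p), -8·p·q], [3·q, 3·p - 4·q - 5]].
At the point, J = [[-3.47943, -2.000], [-1.500, -4.500]] (det J = 12.65741).
Solving J·Δ = −F gives Δ = (0.597, -0.477).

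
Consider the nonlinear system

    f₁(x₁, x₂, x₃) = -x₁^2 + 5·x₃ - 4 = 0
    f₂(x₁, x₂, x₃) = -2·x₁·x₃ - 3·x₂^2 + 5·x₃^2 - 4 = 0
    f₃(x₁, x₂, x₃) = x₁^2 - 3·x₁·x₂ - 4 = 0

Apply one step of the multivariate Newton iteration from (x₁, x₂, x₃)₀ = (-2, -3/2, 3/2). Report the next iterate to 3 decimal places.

At (-2, -3/2, 3/2): F = (-0.500, 6.500, -9.000).
Jacobian J = [[-2·x₁, 0, 5], [-2·x₃, -6·x₂, -2·x₁ + 10·x₃], [2·x₁ - 3·x₂, -3·x₁, 0]].
At the point, J = [[4.000, 0.000, 5.000], [-3.000, 9.000, 19.000], [0.500, 6.000, 0.000]] (det J = -568.500).
Solving J·Δ = −F gives Δ = (1.156, 1.404, -0.825).
Then the next iterate is (x₁, x₂, x₃)₁ = (-0.844, -0.096, 0.675).

(-0.844, -0.096, 0.675)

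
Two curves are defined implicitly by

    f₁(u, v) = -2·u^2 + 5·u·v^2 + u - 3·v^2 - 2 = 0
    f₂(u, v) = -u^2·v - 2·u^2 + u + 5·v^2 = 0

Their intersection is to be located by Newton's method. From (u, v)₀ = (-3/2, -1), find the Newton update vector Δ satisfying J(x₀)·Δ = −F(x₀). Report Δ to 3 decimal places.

(0.867, 0.385)

At (-3/2, -1): F = (-18.500, 1.250).
Jacobian J = [[-4·u + 5·v^2 + 1, 10·u·v - 6·v], [-2·u·v - 4·u + 1, -u^2 + 10·v]].
At the point, J = [[12.000, 21.000], [4.000, -12.250]] (det J = -231.000).
Solving J·Δ = −F gives Δ = (0.867, 0.385).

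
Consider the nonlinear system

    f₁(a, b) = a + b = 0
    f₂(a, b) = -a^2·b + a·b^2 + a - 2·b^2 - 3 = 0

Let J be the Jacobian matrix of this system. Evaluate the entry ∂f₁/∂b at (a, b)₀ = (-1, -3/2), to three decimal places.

1.000

∂f₁/∂b = 1.
At (-1, -3/2) this is 1.000.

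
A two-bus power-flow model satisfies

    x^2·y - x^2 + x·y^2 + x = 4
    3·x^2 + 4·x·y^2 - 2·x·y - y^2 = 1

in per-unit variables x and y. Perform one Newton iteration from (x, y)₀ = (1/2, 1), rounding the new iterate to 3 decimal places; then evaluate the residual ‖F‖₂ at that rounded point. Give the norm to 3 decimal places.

30.264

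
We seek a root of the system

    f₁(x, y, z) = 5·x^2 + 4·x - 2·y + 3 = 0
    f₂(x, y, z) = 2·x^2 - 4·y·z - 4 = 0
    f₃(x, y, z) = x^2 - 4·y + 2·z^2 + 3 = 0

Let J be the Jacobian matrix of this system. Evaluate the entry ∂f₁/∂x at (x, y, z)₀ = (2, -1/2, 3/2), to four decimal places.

24.0000

∂f₁/∂x = 10·x + 4.
At (2, -1/2, 3/2) this is 24.0000.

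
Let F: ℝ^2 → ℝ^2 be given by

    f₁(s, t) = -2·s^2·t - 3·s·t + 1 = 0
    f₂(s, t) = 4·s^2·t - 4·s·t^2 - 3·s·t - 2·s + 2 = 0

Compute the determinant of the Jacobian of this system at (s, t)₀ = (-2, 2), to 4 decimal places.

428.0000

J = [[-4·s·t - 3·t, -2·s^2 - 3·s], [8·s·t - 4·t^2 - 3·t - 2, 4·s^2 - 8·s·t - 3·s]].
At the point, J = [[10.0000, -2.0000], [-56.0000, 54.0000]].
det J = 428.0000.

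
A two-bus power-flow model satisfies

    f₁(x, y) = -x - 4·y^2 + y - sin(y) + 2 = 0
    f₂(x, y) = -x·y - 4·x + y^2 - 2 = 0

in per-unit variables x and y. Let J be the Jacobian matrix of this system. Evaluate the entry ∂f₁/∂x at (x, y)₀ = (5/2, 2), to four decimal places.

-1.0000

∂f₁/∂x = -1.
At (5/2, 2) this is -1.0000.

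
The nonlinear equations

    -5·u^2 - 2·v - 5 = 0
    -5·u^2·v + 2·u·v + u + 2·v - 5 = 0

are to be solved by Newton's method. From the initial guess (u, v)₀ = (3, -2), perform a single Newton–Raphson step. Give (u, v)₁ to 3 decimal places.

At (3, -2): F = (-46.000, 72.000).
Jacobian J = [[-10·u, -2], [-10·u·v + 2·v + 1, -5·u^2 + 2·u + 2]].
At the point, J = [[-30.000, -2.000], [57.000, -37.000]] (det J = 1224.000).
Solving J·Δ = −F gives Δ = (-1.508, -0.377).
Then the next iterate is (u, v)₁ = (1.492, -2.377).

(1.492, -2.377)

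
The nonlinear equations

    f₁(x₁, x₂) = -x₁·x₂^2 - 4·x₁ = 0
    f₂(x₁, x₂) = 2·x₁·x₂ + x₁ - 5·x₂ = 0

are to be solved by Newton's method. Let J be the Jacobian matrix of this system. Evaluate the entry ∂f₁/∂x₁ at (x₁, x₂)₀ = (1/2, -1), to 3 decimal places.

∂f₁/∂x₁ = -x₂^2 - 4.
At (1/2, -1) this is -5.000.

-5.000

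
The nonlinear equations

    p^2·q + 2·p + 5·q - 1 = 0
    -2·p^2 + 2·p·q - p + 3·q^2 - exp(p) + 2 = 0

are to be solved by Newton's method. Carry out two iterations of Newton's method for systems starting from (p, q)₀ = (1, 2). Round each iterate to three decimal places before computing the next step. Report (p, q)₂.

At (1, 2): F = (13.000, 12.28172).
Jacobian J = [[2·p·q + 2, p^2 + 5], [-4·p + 2·q - exp(p) - 1, 2·p + 6·q]].
At the point, J = [[6.000, 6.000], [-3.71828, 14.000]] (det J = 106.30969).
Solving J·Δ = −F gives Δ = (-1.019, -1.148).
Then the next iterate is (p, q)₁ = (-0.019, 0.852).
Round to (-0.019, 0.852) and repeat: F = (3.22231, 3.18243), J = [[1.96762, 5.00036], [-0.20118, 5.074]].
Δ = (-0.040, -0.629), so (p, q)₂ = (-0.059, 0.223).

(-0.059, 0.223)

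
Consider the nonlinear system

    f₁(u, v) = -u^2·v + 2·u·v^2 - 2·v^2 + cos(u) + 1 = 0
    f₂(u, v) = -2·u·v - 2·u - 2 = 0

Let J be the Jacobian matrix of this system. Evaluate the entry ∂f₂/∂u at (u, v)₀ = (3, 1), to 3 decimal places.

∂f₂/∂u = -2·v - 2.
At (3, 1) this is -4.000.

-4.000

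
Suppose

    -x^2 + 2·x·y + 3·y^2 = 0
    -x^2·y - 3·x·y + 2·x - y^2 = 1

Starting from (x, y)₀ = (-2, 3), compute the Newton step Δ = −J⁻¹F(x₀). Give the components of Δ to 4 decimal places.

(0.6182, -1.2273)

At (-2, 3): F = (11.0000, -8.0000).
Jacobian J = [[-2·x + 2·y, 2·x + 6·y], [-2·x·y - 3·y + 2, -x^2 - 3·x - 2·y]].
At the point, J = [[10.0000, 14.0000], [5.0000, -4.0000]] (det J = -110.0000).
Solving J·Δ = −F gives Δ = (0.6182, -1.2273).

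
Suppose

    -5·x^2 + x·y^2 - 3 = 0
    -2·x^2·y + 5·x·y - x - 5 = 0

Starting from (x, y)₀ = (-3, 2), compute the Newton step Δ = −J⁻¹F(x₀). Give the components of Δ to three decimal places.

(1.603, -0.457)

At (-3, 2): F = (-60.000, -68.000).
Jacobian J = [[-10·x + y^2, 2·x·y], [-4·x·y + 5·y - 1, -2·x^2 + 5·x]].
At the point, J = [[34.000, -12.000], [33.000, -33.000]] (det J = -726.000).
Solving J·Δ = −F gives Δ = (1.603, -0.457).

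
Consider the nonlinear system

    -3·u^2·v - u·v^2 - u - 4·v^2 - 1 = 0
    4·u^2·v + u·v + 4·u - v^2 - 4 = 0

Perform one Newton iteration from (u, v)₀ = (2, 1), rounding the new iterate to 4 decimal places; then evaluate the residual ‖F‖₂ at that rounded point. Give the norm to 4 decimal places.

8.6210

At (2, 1): F = (-21.0000, 21.0000).
Jacobian J = [[-6·u·v - v^2 - 1, -3·u^2 - 2·u·v - 8·v], [8·u·v + v + 4, 4·u^2 + u - 2·v]].
At the point, J = [[-14.0000, -24.0000], [21.0000, 16.0000]] (det J = 280.0000).
Solving J·Δ = −F gives Δ = (-0.6000, -0.5250).
Then the next iterate is (u, v)₁ = (1.4000, 0.4750).
Re-evaluating at (1.4000, 0.4750): F = (-6.411375, 5.763375), so ‖F‖₂ = 8.6210.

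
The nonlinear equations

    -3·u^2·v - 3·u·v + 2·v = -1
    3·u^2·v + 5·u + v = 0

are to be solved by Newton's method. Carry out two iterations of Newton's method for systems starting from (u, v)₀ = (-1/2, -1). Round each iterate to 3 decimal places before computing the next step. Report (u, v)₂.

(0.097, -0.513)

At (-1/2, -1): F = (-1.750, -4.250).
Jacobian J = [[-6·u·v - 3·v, -3·u^2 - 3·u + 2], [6·u·v + 5, 3·u^2 + 1]].
At the point, J = [[0.000, 2.750], [8.000, 1.750]] (det J = -22.000).
Solving J·Δ = −F gives Δ = (0.392, 0.636).
Then the next iterate is (u, v)₁ = (-0.108, -0.364).
Round to (-0.108, -0.364) and repeat: F = (0.16680, -0.91674), J = [[0.85613, 2.28901], [5.23587, 1.03499]].
Δ = (0.205, -0.149), so (u, v)₂ = (0.097, -0.513).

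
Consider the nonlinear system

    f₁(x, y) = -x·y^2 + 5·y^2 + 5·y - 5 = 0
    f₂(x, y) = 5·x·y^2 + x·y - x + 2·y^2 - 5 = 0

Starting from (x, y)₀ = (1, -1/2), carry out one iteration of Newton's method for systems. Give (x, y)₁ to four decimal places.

(-24.0000, -0.2500)

At (1, -1/2): F = (-6.5000, -4.7500).
Jacobian J = [[-y^2, -2·x·y + 10·y + 5], [5·y^2 + y - 1, 10·x·y + x + 4·y]].
At the point, J = [[-0.2500, 1.0000], [-0.2500, -6.0000]] (det J = 1.7500).
Solving J·Δ = −F gives Δ = (-25.0000, 0.2500).
Then the next iterate is (x, y)₁ = (-24.0000, -0.2500).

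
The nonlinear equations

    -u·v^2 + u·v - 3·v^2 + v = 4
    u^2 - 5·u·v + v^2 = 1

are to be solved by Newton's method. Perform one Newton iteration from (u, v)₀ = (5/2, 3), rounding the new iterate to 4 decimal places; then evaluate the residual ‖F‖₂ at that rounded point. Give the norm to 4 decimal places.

14.9759

At (5/2, 3): F = (-43.0000, -23.2500).
Jacobian J = [[-v^2 + v, -2·u·v + u - 6·v + 1], [2·u - 5·v, -5·u + 2·v]].
At the point, J = [[-6.0000, -29.5000], [-10.0000, -6.5000]] (det J = -256.0000).
Solving J·Δ = −F gives Δ = (-1.5874, -1.1348).
Then the next iterate is (u, v)₁ = (0.9126, 1.8652).
Re-evaluating at (0.9126, 1.8652): F = (-14.044441, -5.199098), so ‖F‖₂ = 14.9759.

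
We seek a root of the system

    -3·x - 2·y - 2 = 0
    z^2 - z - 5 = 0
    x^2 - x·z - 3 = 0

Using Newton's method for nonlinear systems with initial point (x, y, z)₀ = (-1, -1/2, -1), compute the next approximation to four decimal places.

(-5.0000, 6.5000, -2.0000)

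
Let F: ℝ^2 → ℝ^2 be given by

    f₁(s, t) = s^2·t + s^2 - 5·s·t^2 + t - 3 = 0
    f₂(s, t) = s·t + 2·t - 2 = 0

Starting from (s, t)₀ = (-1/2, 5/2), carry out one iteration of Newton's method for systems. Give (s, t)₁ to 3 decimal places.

At (-1/2, 5/2): F = (16.000, 1.750).
Jacobian J = [[2·s·t + 2·s - 5·t^2, s^2 - 10·s·t + 1], [t, s + 2]].
At the point, J = [[-34.750, 13.750], [2.500, 1.500]] (det J = -86.500).
Solving J·Δ = −F gives Δ = (-0.001, -1.165).
Then the next iterate is (s, t)₁ = (-0.501, 1.335).

(-0.501, 1.335)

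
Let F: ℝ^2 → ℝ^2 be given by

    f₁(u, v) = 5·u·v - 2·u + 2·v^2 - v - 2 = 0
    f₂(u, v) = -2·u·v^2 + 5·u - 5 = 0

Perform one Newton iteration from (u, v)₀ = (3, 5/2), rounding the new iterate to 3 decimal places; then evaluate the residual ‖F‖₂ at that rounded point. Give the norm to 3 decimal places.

2.422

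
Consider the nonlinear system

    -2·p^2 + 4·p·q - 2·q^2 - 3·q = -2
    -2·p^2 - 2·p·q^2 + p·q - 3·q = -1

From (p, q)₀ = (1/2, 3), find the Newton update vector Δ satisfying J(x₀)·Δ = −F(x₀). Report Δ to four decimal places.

(-0.1381, -1.6062)

At (1/2, 3): F = (-19.5000, -16.0000).
Jacobian J = [[-4·p + 4·q, 4·p - 4·q - 3], [-4·p - 2·q^2 + q, -4·p·q + p - 3]].
At the point, J = [[10.0000, -13.0000], [-17.0000, -8.5000]] (det J = -306.0000).
Solving J·Δ = −F gives Δ = (-0.1381, -1.6062).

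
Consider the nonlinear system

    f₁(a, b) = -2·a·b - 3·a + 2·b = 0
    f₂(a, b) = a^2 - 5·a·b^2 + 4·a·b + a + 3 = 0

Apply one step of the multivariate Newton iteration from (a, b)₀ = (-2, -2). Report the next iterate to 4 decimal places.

(-1.4348, -1.0942)

At (-2, -2): F = (-6.0000, 61.0000).
Jacobian J = [[-2·b - 3, -2·a + 2], [2·a - 5·b^2 + 4·b + 1, -10·a·b + 4·a]].
At the point, J = [[1.0000, 6.0000], [-31.0000, -48.0000]] (det J = 138.0000).
Solving J·Δ = −F gives Δ = (0.5652, 0.9058).
Then the next iterate is (a, b)₁ = (-1.4348, -1.0942).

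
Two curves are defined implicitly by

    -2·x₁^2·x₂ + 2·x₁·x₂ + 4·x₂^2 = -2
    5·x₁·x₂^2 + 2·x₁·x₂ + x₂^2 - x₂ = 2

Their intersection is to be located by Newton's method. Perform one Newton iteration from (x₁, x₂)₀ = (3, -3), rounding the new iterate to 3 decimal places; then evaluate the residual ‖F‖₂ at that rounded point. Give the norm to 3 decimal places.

43.842

At (3, -3): F = (74.000, 127.000).
Jacobian J = [[-4·x₁·x₂ + 2·x₂, -2·x₁^2 + 2·x₁ + 8·x₂], [5·x₂^2 + 2·x₂, 10·x₁·x₂ + 2·x₁ + 2·x₂ - 1]].
At the point, J = [[30.000, -36.000], [39.000, -91.000]] (det J = -1326.000).
Solving J·Δ = −F gives Δ = (-1.630, 0.697).
Then the next iterate is (x₁, x₂)₁ = (1.370, -2.303).
Re-evaluating at (1.370, -2.303): F = (25.55002, 35.62768), so ‖F‖₂ = 43.842.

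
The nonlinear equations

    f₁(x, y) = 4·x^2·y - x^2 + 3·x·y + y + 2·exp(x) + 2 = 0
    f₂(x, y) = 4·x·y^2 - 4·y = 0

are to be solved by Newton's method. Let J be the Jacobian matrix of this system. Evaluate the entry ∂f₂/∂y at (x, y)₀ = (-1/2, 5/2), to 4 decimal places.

∂f₂/∂y = 8·x·y - 4.
At (-1/2, 5/2) this is -14.0000.

-14.0000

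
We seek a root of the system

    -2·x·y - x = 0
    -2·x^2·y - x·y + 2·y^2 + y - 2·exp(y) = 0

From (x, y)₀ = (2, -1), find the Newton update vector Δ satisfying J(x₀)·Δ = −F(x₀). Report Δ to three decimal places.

(-0.610, 0.347)

At (2, -1): F = (2.000, 10.26424).
Jacobian J = [[-2·y - 1, -2·x], [-4·x·y - y, -2·x^2 - x + 4·y - 2·exp(y) + 1]].
At the point, J = [[1.000, -4.000], [9.000, -13.73576]] (det J = 22.26424).
Solving J·Δ = −F gives Δ = (-0.610, 0.347).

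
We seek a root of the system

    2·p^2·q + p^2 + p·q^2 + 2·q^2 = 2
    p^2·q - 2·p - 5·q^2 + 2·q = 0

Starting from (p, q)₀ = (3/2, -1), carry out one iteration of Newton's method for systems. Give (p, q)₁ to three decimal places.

(0.492, -0.494)

At (3/2, -1): F = (-0.750, -12.250).
Jacobian J = [[4·p·q + 2·p + q^2, 2·p^2 + 2·p·q + 4·q], [2·p·q - 2, p^2 - 10·q + 2]].
At the point, J = [[-2.000, -2.500], [-5.000, 14.250]] (det J = -41.000).
Solving J·Δ = −F gives Δ = (-1.008, 0.506).
Then the next iterate is (p, q)₁ = (0.492, -0.494).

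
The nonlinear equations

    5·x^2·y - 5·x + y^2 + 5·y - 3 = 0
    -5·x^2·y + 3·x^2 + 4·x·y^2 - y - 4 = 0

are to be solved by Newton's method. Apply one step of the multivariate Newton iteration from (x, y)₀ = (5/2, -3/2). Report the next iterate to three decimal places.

(0.232, -2.365)

At (5/2, -3/2): F = (-67.625, 85.625).
Jacobian J = [[10·x·y - 5, 5·x^2 + 2·y + 5], [-10·x·y + 6·x + 4·y^2, -5·x^2 + 8·x·y - 1]].
At the point, J = [[-42.500, 33.250], [61.500, -62.250]] (det J = 600.750).
Solving J·Δ = −F gives Δ = (-2.268, -0.865).
Then the next iterate is (x, y)₁ = (0.232, -2.365).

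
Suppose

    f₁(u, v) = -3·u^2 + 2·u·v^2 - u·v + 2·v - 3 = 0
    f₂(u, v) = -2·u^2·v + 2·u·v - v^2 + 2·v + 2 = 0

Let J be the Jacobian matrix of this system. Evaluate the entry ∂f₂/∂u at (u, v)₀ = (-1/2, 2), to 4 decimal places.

8.0000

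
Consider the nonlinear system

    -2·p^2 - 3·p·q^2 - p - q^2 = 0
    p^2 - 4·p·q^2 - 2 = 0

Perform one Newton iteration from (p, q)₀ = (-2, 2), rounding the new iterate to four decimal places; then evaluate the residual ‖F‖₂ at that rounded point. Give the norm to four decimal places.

9.7049

At (-2, 2): F = (14.0000, 34.0000).
Jacobian J = [[-4·p - 3·q^2 - 1, -6·p·q - 2·q], [2·p - 4·q^2, -8·p·q]].
At the point, J = [[-5.0000, 20.0000], [-20.0000, 32.0000]] (det J = 240.0000).
Solving J·Δ = −F gives Δ = (0.9667, -0.4583).
Then the next iterate is (p, q)₁ = (-1.0333, 1.5417).
Re-evaluating at (-1.0333, 1.5417): F = (3.889006, 8.891659), so ‖F‖₂ = 9.7049.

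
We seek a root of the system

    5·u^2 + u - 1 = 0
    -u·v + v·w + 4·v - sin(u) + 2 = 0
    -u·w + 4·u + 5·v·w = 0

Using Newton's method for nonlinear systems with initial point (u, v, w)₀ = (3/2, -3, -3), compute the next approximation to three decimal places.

(0.766, 0.953, -3.542)

At (3/2, -3, -3): F = (11.750, 2.50251, 55.500).
Jacobian J = [[10·u + 1, 0, 0], [-v - cos(u), -u + w + 4, v], [-w + 4, 5·w, -u + 5·v]].
At the point, J = [[16.000, 0.000, 0.000], [2.92926, -0.500, -3.000], [7.000, -15.000, -16.500]] (det J = -588.000).
Solving J·Δ = −F gives Δ = (-0.734, 3.953, -0.542).
Then the next iterate is (u, v, w)₁ = (0.766, 0.953, -3.542).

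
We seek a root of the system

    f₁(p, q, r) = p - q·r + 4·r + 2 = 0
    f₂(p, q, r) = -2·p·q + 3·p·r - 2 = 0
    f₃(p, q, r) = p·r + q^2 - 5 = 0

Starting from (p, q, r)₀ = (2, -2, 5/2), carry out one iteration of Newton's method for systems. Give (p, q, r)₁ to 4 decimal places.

At (2, -2, 5/2): F = (19.0000, 21.0000, 4.0000).
Jacobian J = [[1, -r, -q + 4], [-2·q + 3·r, -2·p, 3·p], [r, 2·q, p]].
At the point, J = [[1.0000, -2.5000, 6.0000], [11.5000, -4.0000, 6.0000], [2.5000, -4.0000, 2.0000]] (det J = -180.0000).
Solving J·Δ = −F gives Δ = (-0.3278, -0.9611, -3.5125).
Then the next iterate is (p, q, r)₁ = (1.6722, -2.9611, -1.0125).

(1.6722, -2.9611, -1.0125)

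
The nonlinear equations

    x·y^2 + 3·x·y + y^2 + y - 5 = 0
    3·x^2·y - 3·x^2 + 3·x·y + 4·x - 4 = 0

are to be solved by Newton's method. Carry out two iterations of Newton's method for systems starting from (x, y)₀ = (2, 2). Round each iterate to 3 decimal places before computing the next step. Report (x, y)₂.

At (2, 2): F = (21.000, 28.000).
Jacobian J = [[y^2 + 3·y, 2·x·y + 3·x + 2·y + 1], [6·x·y - 6·x + 3·y + 4, 3·x^2 + 3·x]].
At the point, J = [[10.000, 19.000], [22.000, 18.000]] (det J = -238.000).
Solving J·Δ = −F gives Δ = (-0.647, -0.765).
Then the next iterate is (x, y)₁ = (1.353, 1.235).
Round to (1.353, 1.235) and repeat: F = (4.83672, 7.71544), J = [[5.23023, 10.87091], [9.61273, 9.55083]].
Δ = (-0.691, -0.113), so (x, y)₂ = (0.662, 1.122).

(0.662, 1.122)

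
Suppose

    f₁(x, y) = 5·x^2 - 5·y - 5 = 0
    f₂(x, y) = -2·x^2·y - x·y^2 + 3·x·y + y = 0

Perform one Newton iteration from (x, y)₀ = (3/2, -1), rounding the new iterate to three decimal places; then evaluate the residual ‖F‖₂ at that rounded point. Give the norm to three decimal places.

At (3/2, -1): F = (11.250, -2.500).
Jacobian J = [[10·x, -5], [-4·x·y - y^2 + 3·y, -2·x^2 - 2·x·y + 3·x + 1]].
At the point, J = [[15.000, -5.000], [2.000, 4.000]] (det J = 70.000).
Solving J·Δ = −F gives Δ = (-0.464, 0.857).
Then the next iterate is (x, y)₁ = (1.036, -0.143).
Re-evaluating at (1.036, -0.143): F = (1.08148, -0.30167), so ‖F‖₂ = 1.123.

1.123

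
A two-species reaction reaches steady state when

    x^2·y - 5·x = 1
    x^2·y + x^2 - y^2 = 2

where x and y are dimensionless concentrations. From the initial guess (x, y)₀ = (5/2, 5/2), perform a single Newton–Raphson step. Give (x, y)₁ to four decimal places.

(1.6750, 3.1500)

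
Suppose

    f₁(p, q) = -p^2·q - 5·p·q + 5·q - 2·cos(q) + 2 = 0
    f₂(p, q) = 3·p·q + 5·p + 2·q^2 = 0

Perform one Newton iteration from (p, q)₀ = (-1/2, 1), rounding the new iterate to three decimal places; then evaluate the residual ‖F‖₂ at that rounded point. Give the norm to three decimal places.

At (-1/2, 1): F = (8.16940, -2.000).
Jacobian J = [[-2·p·q - 5·q, -p^2 - 5·p + 2·sin(q) + 5], [3·q + 5, 3·p + 4·q]].
At the point, J = [[-4.000, 8.93294], [8.000, 2.500]] (det J = -81.46354).
Solving J·Δ = −F gives Δ = (0.470, -0.704).
Then the next iterate is (p, q)₁ = (-0.030, 0.296).
Re-evaluating at (-0.030, 0.296): F = (1.61111, -0.00141), so ‖F‖₂ = 1.611.

1.611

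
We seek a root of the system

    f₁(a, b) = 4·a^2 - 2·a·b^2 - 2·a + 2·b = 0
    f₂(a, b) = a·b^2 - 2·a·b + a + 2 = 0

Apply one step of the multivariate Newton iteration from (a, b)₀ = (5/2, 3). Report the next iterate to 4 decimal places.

(1.1964, 2.3214)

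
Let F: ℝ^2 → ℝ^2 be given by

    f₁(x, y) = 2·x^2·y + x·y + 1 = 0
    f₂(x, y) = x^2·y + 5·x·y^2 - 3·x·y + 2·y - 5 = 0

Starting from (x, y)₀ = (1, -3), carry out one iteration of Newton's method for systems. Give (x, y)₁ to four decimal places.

At (1, -3): F = (-8.0000, 40.0000).
Jacobian J = [[4·x·y + y, 2·x^2 + x], [2·x·y + 5·y^2 - 3·y, x^2 + 10·x·y - 3·x + 2]].
At the point, J = [[-15.0000, 3.0000], [48.0000, -30.0000]] (det J = 306.0000).
Solving J·Δ = −F gives Δ = (-0.3922, 0.7059).
Then the next iterate is (x, y)₁ = (0.6078, -2.2941).

(0.6078, -2.2941)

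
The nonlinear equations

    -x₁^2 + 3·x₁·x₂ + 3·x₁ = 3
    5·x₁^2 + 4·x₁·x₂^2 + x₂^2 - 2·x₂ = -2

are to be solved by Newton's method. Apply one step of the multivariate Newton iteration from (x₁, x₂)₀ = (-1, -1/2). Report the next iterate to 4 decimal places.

At (-1, -1/2): F = (-5.5000, 7.2500).
Jacobian J = [[-2·x₁ + 3·x₂ + 3, 3·x₁], [10·x₁ + 4·x₂^2, 8·x₁·x₂ + 2·x₂ - 2]].
At the point, J = [[3.5000, -3.0000], [-9.0000, 1.0000]] (det J = -23.5000).
Solving J·Δ = −F gives Δ = (0.6915, -1.0266).
Then the next iterate is (x₁, x₂)₁ = (-0.3085, -1.5266).

(-0.3085, -1.5266)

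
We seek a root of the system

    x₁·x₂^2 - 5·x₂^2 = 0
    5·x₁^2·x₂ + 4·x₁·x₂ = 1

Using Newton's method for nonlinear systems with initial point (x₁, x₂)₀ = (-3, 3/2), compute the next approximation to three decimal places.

(-2.339, 0.812)

At (-3, 3/2): F = (-18.000, 48.500).
Jacobian J = [[x₂^2, 2·x₁·x₂ - 10·x₂], [10·x₁·x₂ + 4·x₂, 5·x₁^2 + 4·x₁]].
At the point, J = [[2.250, -24.000], [-39.000, 33.000]] (det J = -861.750).
Solving J·Δ = −F gives Δ = (0.661, -0.688).
Then the next iterate is (x₁, x₂)₁ = (-2.339, 0.812).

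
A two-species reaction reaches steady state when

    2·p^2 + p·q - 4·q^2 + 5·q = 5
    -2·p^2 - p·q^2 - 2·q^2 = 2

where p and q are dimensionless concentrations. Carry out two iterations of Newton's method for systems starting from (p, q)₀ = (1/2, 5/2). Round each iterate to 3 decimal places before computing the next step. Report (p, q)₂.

(0.050, 0.310)

At (1/2, 5/2): F = (-15.750, -18.125).
Jacobian J = [[4·p + q, p - 8·q + 5], [-4·p - q^2, -2·p·q - 4·q]].
At the point, J = [[4.500, -14.500], [-8.250, -12.500]] (det J = -175.875).
Solving J·Δ = −F gives Δ = (-0.375, -1.203).
Then the next iterate is (p, q)₁ = (0.125, 1.297).
Round to (0.125, 1.297) and repeat: F = (-5.05046, -5.60594), J = [[1.797, -5.251], [-2.18221, -5.51225]].
Δ = (-0.075, -0.987), so (p, q)₂ = (0.050, 0.310).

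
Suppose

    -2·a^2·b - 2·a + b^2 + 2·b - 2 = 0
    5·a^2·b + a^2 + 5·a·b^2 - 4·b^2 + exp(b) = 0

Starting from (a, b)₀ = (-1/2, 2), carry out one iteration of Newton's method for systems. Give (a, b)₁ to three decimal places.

At (-1/2, 2): F = (6.000, -15.86094).
Jacobian J = [[-4·a·b - 2, -2·a^2 + 2·b + 2], [10·a·b + 2·a + 5·b^2, 5·a^2 + 10·a·b - 8·b + exp(b)]].
At the point, J = [[2.000, 5.500], [9.000, -17.36094]] (det J = -84.22189).
Solving J·Δ = −F gives Δ = (-0.201, -1.018).
Then the next iterate is (a, b)₁ = (-0.701, 0.982).

(-0.701, 0.982)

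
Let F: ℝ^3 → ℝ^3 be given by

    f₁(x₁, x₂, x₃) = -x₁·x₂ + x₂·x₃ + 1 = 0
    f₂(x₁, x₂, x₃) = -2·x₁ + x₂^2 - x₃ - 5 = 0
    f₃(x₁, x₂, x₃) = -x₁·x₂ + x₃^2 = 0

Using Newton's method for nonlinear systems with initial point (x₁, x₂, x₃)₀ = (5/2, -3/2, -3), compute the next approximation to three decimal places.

At (5/2, -3/2, -3): F = (9.250, -4.750, 12.750).
Jacobian J = [[-x₂, -x₁ + x₃, x₂], [-2, 2·x₂, -1], [-x₂, -x₁, 2·x₃]].
At the point, J = [[1.500, -5.500, -1.500], [-2.000, -3.000, -1.000], [1.500, -2.500, -6.000]] (det J = 83.250).
Solving J·Δ = −F gives Δ = (-3.544, 0.426, 1.062).
Then the next iterate is (x₁, x₂, x₃)₁ = (-1.044, -1.074, -1.938).

(-1.044, -1.074, -1.938)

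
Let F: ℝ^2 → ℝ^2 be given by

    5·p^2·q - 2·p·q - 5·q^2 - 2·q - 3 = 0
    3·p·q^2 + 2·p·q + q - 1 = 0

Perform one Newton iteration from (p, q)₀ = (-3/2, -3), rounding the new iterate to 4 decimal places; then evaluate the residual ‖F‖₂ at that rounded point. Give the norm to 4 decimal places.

At (-3/2, -3): F = (-84.7500, -35.5000).
Jacobian J = [[10·p·q - 2·q, 5·p^2 - 2·p - 10·q - 2], [3·q^2 + 2·q, 6·p·q + 2·p + 1]].
At the point, J = [[51.0000, 42.2500], [21.0000, 25.0000]] (det J = 387.7500).
Solving J·Δ = −F gives Δ = (1.5961, 0.0793).
Then the next iterate is (p, q)₁ = (0.0961, -2.9207).
Re-evaluating at (0.0961, -2.9207): F = (-39.384550, -2.022719), so ‖F‖₂ = 39.4365.

39.4365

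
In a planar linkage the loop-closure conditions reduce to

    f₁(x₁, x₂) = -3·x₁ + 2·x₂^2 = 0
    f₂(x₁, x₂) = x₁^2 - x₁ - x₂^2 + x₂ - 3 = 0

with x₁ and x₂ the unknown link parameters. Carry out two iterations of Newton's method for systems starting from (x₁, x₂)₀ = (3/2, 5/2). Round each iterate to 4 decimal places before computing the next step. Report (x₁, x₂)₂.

At (3/2, 5/2): F = (8.0000, -6.0000).
Jacobian J = [[-3, 4·x₂], [2·x₁ - 1, -2·x₂ + 1]].
At the point, J = [[-3.0000, 10.0000], [2.0000, -4.0000]] (det J = -8.0000).
Solving J·Δ = −F gives Δ = (3.5000, 0.2500).
Then the next iterate is (x₁, x₂)₁ = (5.0000, 2.7500).
Round to (5.0000, 2.7500) and repeat: F = (0.1250, 12.1875), J = [[-3.0000, 11.0000], [9.0000, -4.5000]].
Δ = (-1.5746, -0.4408), so (x₁, x₂)₂ = (3.4254, 2.3092).

(3.4254, 2.3092)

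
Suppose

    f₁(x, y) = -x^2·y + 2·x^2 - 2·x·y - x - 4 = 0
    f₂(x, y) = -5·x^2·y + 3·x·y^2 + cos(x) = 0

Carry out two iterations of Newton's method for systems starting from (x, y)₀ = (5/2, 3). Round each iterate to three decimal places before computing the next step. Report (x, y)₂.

(0.926, 0.161)

At (5/2, 3): F = (-27.750, -27.05114).
Jacobian J = [[-2·x·y + 4·x - 2·y - 1, -x^2 - 2·x], [-10·x·y + 3·y^2 - sin(x), -5·x^2 + 6·x·y]].
At the point, J = [[-12.000, -11.250], [-48.59847, 13.750]] (det J = -711.73281).
Solving J·Δ = −F gives Δ = (-0.964, -1.439).
Then the next iterate is (x, y)₁ = (1.536, 1.561).
Round to (1.536, 1.561) and repeat: F = (-9.29566, -7.15111), J = [[-2.77339, -5.43130], [-17.66619, 2.58970]].
Δ = (-0.610, -1.400), so (x, y)₂ = (0.926, 0.161).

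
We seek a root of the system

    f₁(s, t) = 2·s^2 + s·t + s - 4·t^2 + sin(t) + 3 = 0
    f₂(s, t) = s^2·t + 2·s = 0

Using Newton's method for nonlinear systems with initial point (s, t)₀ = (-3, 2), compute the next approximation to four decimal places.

(-2.2543, 1.4952)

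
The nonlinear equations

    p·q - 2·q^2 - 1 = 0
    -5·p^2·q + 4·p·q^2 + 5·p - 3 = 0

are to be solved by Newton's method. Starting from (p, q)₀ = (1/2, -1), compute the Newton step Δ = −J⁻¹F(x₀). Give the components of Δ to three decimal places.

(0.104, 0.801)

At (1/2, -1): F = (-3.500, 2.750).
Jacobian J = [[q, p - 4·q], [-10·p·q + 4·q^2 + 5, -5·p^2 + 8·p·q]].
At the point, J = [[-1.000, 4.500], [14.000, -5.250]] (det J = -57.750).
Solving J·Δ = −F gives Δ = (0.104, 0.801).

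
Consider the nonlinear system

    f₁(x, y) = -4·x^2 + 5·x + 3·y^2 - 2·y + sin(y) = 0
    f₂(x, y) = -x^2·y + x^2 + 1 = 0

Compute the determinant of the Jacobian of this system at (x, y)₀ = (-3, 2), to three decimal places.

J = [[-8·x + 5, 6·y + cos(y) - 2], [-2·x·y + 2·x, -x^2]].
At the point, J = [[29.000, 9.58385], [6.000, -9.000]].
det J = -318.503.

-318.503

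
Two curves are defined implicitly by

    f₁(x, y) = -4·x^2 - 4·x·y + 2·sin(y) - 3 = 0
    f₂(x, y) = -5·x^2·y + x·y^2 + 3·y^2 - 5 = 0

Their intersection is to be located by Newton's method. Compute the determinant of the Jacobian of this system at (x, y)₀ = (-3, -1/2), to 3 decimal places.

-967.111

J = [[-8·x - 4·y, -4·x + 2·cos(y)], [-10·x·y + y^2, -5·x^2 + 2·x·y + 6·y]].
At the point, J = [[26.000, 13.75517], [-14.750, -45.000]].
det J = -967.111.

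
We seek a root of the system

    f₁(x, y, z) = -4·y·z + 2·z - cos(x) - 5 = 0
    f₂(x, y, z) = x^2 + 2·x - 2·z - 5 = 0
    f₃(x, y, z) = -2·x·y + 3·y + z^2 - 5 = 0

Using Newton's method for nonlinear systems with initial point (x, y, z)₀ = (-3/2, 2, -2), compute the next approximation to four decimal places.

At (-3/2, 2, -2): F = (6.929263, -1.7500, 11.0000).
Jacobian J = [[sin(x), -4·z, -4·y + 2], [2·x + 2, 0, -2], [-2·y, -2·x + 3, 2·z]].
At the point, J = [[-0.997495, 8.0000, -6.0000], [-1.0000, 0.0000, -2.0000], [-4.0000, 6.0000, -4.0000]] (det J = 56.030060).
Solving J·Δ = −F gives Δ = (1.5322, -1.9059, -1.6411).
Then the next iterate is (x, y, z)₁ = (0.0322, 0.0941, -3.6411).

(0.0322, 0.0941, -3.6411)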